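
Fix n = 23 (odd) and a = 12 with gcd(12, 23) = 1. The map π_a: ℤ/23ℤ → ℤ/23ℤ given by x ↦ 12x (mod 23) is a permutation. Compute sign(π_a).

Trace 16: π^k(16) = [16, 8, 4, 2, 1, 12, 6] for k=0..6.
Cycle type of π: 11×2 + 1; total 3 cycles.
23 − 3 = 20 transpositions; sign(π) = (−1)^20 = +1.
Zolotarev: (12|23) = +1, matching the cycle-count sign.

+1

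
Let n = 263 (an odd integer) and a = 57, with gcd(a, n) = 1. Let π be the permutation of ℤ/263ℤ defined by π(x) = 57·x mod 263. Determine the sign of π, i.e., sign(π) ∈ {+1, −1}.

Start at x=74: 74 → 10 → 44 → 141 → 147 → 226 → 258 → … (one orbit).
2 cycles of lengths [262, 1].
263 − 2 = 261 transpositions; sign(π) = (−1)^261 = -1.
Check: (57/263) = -1 by Zolotarev.

-1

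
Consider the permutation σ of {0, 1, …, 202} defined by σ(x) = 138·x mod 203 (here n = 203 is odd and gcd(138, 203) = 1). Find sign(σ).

-1

Start at x=123: 123 → 125 → 198 → 122 → 190 → 33 → 88 → … (one orbit).
Decompose π into cycles: lengths [42, 42, 42, 42, 14, 14, 6, 1] (8 cycles, including the fixed point 0).
203 − 8 = 195 transpositions; sign(π) = (−1)^195 = -1.
(138|203)_J = -1 (Zolotarev's lemma cross-check).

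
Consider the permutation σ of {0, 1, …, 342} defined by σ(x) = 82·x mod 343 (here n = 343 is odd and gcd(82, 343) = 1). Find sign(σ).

-1

Start at x=212: 212 → 234 → 323 → 75 → 319 → 90 → 177 → … (one orbit).
Cycle lengths of π_82 on ℤ/343ℤ: [294, 42, 6, 1]; 4 cycles in total.
4 cycles on 343: each ℓ→(−1)^(ℓ−1), product (−1)^339 = -1.
Check: (82/343) = -1 by Zolotarev.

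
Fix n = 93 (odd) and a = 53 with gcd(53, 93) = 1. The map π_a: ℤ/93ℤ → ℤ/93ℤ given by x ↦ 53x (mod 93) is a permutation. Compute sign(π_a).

+1

Trace 23: π^k(23) = [23, 10, 65, 4, 26, 76, 29] for k=0..6.
Cycle type of π: 30×3 + 2 + 1; total 5 cycles.
With 5 cycles on 93 points, sign = (−1)^{93−5} = +1.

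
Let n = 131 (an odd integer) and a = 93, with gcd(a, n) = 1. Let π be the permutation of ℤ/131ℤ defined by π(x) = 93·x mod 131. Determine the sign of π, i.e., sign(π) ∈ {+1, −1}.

Trace 71: π^k(71) = [71, 53, 82, 28, 115, 84, 83] for k=0..6.
Cycle type of π: 130 + 1; total 2 cycles.
2 cycles on 131: each ℓ→(−1)^(ℓ−1), product (−1)^129 = -1.
(93|131)_J = -1 (Zolotarev's lemma cross-check).

-1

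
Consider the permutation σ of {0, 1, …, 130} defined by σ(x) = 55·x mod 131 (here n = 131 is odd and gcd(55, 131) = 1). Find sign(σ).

+1

Orbit of 4 under x↦55x: [4, 89, 48, 20, 52, 109, 100]… (length divides ord_131(55)).
π_55 has 3 disjoint cycles with lengths [65, 65, 1] on {0,…,130}.
sign(π) = (−1)^{n − #cycles} = (−1)^{131−3} = (−1)^128 = +1.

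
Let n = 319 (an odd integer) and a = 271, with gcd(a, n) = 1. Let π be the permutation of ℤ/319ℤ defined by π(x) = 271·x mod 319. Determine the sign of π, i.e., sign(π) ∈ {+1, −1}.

+1

Start at x=98: 98 → 81 → 259 → 9 → 206 → 1 → 271 → … (one orbit).
Decompose π into cycles: lengths [140, 140, 28, 10, 1] (5 cycles, including the fixed point 0).
With 5 cycles on 319 points, sign = (−1)^{319−5} = +1.
Zolotarev: (271|319) = +1, matching the cycle-count sign.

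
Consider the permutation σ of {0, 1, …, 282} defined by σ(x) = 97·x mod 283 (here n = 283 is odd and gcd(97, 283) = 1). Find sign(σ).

Orbit of 211 under x↦97x: [211, 91, 54, 144, 101, 175, 278]… (length divides ord_283(97)).
Decompose π into cycles: lengths [141, 141, 1] (3 cycles, including the fixed point 0).
n − c = 283 − 3 = 280; sign = (−1)^280 = +1.

+1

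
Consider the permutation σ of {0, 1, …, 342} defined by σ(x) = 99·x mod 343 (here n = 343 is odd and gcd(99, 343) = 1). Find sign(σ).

+1

Orbit of 148 under x↦99x: [148, 246, 1, 99, 197, 295, 50]… (length divides ord_343(99)).
91 cycles of lengths [7, 7, 7, 7, 7, 7, 7, 7, 7, 7, 7, 7, 7, 7, 7, 7, 7, 7, 7, 7, 7, 7, 7, 7, 7, 7, 7, 7, 7, 7, 7, 7, 7, 7, 7, 7, 7, 7, 7, 7, 7, 7, 1, 1, 1, 1, 1, 1, 1, 1, 1, 1, 1, 1, 1, 1, 1, 1, 1, 1, 1, 1, 1, 1, 1, 1, 1, 1, 1, 1, 1, 1, 1, 1, 1, 1, 1, 1, 1, 1, 1, 1, 1, 1, 1, 1, 1, 1, 1, 1, 1].
With 91 cycles on 343 points, sign = (−1)^{343−91} = +1.
Check: (99/343) = +1 by Zolotarev.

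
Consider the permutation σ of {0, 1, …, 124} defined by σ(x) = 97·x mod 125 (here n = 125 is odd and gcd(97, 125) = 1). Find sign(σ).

Trace 107: π^k(107) = [107, 4, 13, 11, 67, 124, 28] for k=0..6.
Cycle lengths of π_97 on ℤ/125ℤ: [100, 20, 4, 1]; 4 cycles in total.
Σ(ℓ_i−1) = 125−4 = 121; sign = (−1)^121 = -1.

-1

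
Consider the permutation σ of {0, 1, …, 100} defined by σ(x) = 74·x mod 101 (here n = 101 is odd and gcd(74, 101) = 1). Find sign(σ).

Orbit of 62 under x↦74x: [62, 43, 51, 37, 11, 6, 40]… (length divides ord_101(74)).
The orbit structure of x ↦ 74x mod 101: 2 orbits of sizes [100, 1].
Σ(ℓ_i−1) = 101−2 = 99; sign = (−1)^99 = -1.

-1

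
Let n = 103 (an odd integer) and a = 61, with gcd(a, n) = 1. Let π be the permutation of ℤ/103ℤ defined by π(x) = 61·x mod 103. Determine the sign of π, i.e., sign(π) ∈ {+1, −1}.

Trace 8: π^k(8) = [8, 76, 1, 61, 13, 72, 66] for k=0..6.
The orbit structure of x ↦ 61x mod 103: 7 orbits of sizes [17, 17, 17, 17, 17, 17, 1].
Σ(ℓ_i−1) = 103−7 = 96; sign = (−1)^96 = +1.

+1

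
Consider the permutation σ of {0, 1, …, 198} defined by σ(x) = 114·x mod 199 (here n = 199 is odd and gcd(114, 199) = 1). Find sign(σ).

+1

Trace 18: π^k(18) = [18, 62, 103, 1, 114, 61, 188] for k=0..6.
Cycle lengths of π_114 on ℤ/199ℤ: [11, 11, 11, 11, 11, 11, 11, 11, 11, 11, 11, 11, 11, 11, 11, 11, 11, 11, 1]; 19 cycles in total.
199 − 19 = 180 transpositions; sign(π) = (−1)^180 = +1.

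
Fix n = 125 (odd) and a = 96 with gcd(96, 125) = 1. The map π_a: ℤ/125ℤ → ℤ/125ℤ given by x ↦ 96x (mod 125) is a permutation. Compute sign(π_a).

Trace 91: π^k(91) = [91, 111, 31, 101, 71, 66, 86] for k=0..6.
π_96 has 13 disjoint cycles with lengths [25, 25, 25, 25, 5, 5, 5, 5, 1, 1, 1, 1, 1] on {0,…,124}.
Σ(ℓ_i−1) = 125−13 = 112; sign = (−1)^112 = +1.
(96|125)_J = +1 (Zolotarev's lemma cross-check).

+1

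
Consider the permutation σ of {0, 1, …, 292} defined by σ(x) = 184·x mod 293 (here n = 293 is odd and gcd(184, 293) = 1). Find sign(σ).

Start at x=46: 46 → 260 → 81 → 254 → 149 → 167 → 256 → … (one orbit).
The orbit structure of x ↦ 184x mod 293: 3 orbits of sizes [146, 146, 1].
Σ(ℓ_i−1) = 293−3 = 290; sign = (−1)^290 = +1.

+1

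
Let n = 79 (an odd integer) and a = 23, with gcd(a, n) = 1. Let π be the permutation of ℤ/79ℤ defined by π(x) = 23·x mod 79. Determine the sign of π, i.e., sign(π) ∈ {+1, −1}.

Trace 23: π^k(23) = [23, 55, 1] for k=0..2.
Cycle lengths of π_23 on ℤ/79ℤ: [3, 3, 3, 3, 3, 3, 3, 3, 3, 3, 3, 3, 3, 3, 3, 3, 3, 3, 3, 3, 3, 3, 3, 3, 3, 3, 1]; 27 cycles in total.
n − c = 79 − 27 = 52; sign = (−1)^52 = +1.
Zolotarev: (23|79) = +1, matching the cycle-count sign.

+1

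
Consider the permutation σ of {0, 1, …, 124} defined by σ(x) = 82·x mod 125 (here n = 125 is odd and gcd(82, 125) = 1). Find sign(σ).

-1

Start at x=76: 76 → 107 → 24 → 93 → 1 → 82 → 99 → … (one orbit).
Cycle lengths of π_82 on ℤ/125ℤ: [20, 20, 20, 20, 20, 4, 4, 4, 4, 4, 4, 1]; 12 cycles in total.
12 cycles on 125: each ℓ→(−1)^(ℓ−1), product (−1)^113 = -1.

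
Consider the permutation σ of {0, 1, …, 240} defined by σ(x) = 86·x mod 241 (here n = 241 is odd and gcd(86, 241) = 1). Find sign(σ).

Start at x=70: 70 → 236 → 52 → 134 → 197 → 72 → 167 → … (one orbit).
Cycle lengths of π_86 on ℤ/241ℤ: [240, 1]; 2 cycles in total.
sign(π) = (−1)^{n − #cycles} = (−1)^{241−2} = (−1)^239 = -1.
Zolotarev: (86|241) = -1, matching the cycle-count sign.

-1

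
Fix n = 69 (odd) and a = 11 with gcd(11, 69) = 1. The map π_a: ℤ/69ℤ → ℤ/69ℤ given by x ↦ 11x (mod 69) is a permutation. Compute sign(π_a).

Orbit of 1 under x↦11x: [1, 11, 52, 20, 13, 5, 55]… (length divides ord_69(11)).
π_11 has 5 disjoint cycles with lengths [22, 22, 22, 2, 1] on {0,…,68}.
5 cycles on 69: each ℓ→(−1)^(ℓ−1), product (−1)^64 = +1.

+1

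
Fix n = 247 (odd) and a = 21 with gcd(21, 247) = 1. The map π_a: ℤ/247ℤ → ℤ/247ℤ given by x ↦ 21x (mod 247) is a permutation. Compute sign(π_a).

+1

Start at x=1: 1 → 21 → 194 → 122 → 92 → 203 → 64 → … (one orbit).
Decompose π into cycles: lengths [36, 36, 36, 36, 36, 36, 18, 4, 4, 4, 1] (11 cycles, including the fixed point 0).
Σ(ℓ_i−1) = 247−11 = 236; sign = (−1)^236 = +1.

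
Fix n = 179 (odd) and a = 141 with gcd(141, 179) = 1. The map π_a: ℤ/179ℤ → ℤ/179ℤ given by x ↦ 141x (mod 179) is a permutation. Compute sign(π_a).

+1

Orbit of 80 under x↦141x: [80, 3, 65, 36, 64, 74, 52]… (length divides ord_179(141)).
Cycle type of π: 89×2 + 1; total 3 cycles.
With 3 cycles on 179 points, sign = (−1)^{179−3} = +1.
Zolotarev: (141|179) = +1, matching the cycle-count sign.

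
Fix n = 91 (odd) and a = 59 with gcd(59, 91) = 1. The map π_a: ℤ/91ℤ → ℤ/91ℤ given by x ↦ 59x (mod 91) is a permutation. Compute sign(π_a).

Trace 83: π^k(83) = [83, 74, 89, 64, 45, 16, 34] for k=0..6.
Decompose π into cycles: lengths [12, 12, 12, 12, 12, 12, 12, 6, 1] (9 cycles, including the fixed point 0).
91 − 9 = 82 transpositions; sign(π) = (−1)^82 = +1.
Via Zolotarev, sign(π_{59}) = (59|91) = +1.

+1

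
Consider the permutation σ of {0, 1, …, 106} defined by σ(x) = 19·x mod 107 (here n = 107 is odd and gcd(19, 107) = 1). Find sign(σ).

+1

Trace 49: π^k(49) = [49, 75, 34, 4, 76, 53, 44] for k=0..6.
Cycle type of π: 53×2 + 1; total 3 cycles.
With 3 cycles on 107 points, sign = (−1)^{107−3} = +1.
Zolotarev: (19|107) = +1, matching the cycle-count sign.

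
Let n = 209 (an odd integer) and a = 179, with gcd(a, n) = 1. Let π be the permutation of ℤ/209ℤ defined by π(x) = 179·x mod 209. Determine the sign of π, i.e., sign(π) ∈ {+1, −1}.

-1

Orbit of 122 under x↦179x: [122, 102, 75, 49, 202, 1, 179]… (length divides ord_209(179)).
Cycle type of π: 30×6 + 6×3 + 5×2 + 1; total 12 cycles.
n − c = 209 − 12 = 197; sign = (−1)^197 = -1.
(179|209)_J = -1 (Zolotarev's lemma cross-check).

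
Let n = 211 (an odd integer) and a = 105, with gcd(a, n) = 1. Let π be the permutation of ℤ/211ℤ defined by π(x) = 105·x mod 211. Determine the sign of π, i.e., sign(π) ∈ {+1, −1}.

Orbit of 122 under x↦105x: [122, 150, 136, 143, 34, 194, 114]… (length divides ord_211(105)).
Cycle type of π: 105×2 + 1; total 3 cycles.
With 3 cycles on 211 points, sign = (−1)^{211−3} = +1.
Zolotarev: (105|211) = +1, matching the cycle-count sign.

+1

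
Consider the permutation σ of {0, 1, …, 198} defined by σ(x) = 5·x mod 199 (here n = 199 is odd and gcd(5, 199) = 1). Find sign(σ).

Trace 64: π^k(64) = [64, 121, 8, 40, 1, 5, 25] for k=0..6.
The orbit structure of x ↦ 5x mod 199: 7 orbits of sizes [33, 33, 33, 33, 33, 33, 1].
With 7 cycles on 199 points, sign = (−1)^{199−7} = +1.
Zolotarev: (5|199) = +1, matching the cycle-count sign.

+1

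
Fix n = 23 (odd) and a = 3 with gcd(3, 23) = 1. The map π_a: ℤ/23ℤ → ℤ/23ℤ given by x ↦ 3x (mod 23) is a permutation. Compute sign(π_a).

Start at x=12: 12 → 13 → 16 → 2 → 6 → 18 → 8 → … (one orbit).
Decompose π into cycles: lengths [11, 11, 1] (3 cycles, including the fixed point 0).
n − c = 23 − 3 = 20; sign = (−1)^20 = +1.
(3|23)_J = +1 (Zolotarev's lemma cross-check).

+1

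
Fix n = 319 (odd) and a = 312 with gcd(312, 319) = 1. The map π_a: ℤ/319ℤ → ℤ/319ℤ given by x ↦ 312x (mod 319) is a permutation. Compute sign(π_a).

Trace 212: π^k(212) = [212, 111, 180, 16, 207, 146, 254] for k=0..6.
Decompose π into cycles: lengths [70, 70, 70, 70, 14, 14, 5, 5, 1] (9 cycles, including the fixed point 0).
Σ(ℓ_i−1) = 319−9 = 310; sign = (−1)^310 = +1.

+1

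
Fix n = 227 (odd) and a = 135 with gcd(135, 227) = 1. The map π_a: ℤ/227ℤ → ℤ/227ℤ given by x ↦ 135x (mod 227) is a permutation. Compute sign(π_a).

Trace 202: π^k(202) = [202, 30, 191, 134, 157, 84, 217] for k=0..6.
The orbit structure of x ↦ 135x mod 227: 2 orbits of sizes [226, 1].
n − c = 227 − 2 = 225; sign = (−1)^225 = -1.
(135|227)_J = -1 (Zolotarev's lemma cross-check).

-1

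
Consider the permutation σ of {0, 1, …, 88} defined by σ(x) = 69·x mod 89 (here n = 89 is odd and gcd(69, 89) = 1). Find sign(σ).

+1

Trace 47: π^k(47) = [47, 39, 21, 25, 34, 32, 72] for k=0..6.
Cycle type of π: 44×2 + 1; total 3 cycles.
3 cycles on 89: each ℓ→(−1)^(ℓ−1), product (−1)^86 = +1.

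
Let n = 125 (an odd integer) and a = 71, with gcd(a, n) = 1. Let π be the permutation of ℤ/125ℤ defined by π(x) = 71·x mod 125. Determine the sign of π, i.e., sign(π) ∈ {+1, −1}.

Trace 91: π^k(91) = [91, 86, 106, 26, 96, 66, 61] for k=0..6.
The orbit structure of x ↦ 71x mod 125: 13 orbits of sizes [25, 25, 25, 25, 5, 5, 5, 5, 1, 1, 1, 1, 1].
13 cycles on 125: each ℓ→(−1)^(ℓ−1), product (−1)^112 = +1.
Check: (71/125) = +1 by Zolotarev.

+1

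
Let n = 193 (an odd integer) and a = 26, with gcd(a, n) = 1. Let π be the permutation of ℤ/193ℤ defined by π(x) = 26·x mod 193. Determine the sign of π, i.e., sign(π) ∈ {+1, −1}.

Orbit of 124 under x↦26x: [124, 136, 62, 68, 31, 34, 112]… (length divides ord_193(26)).
Decompose π into cycles: lengths [192, 1] (2 cycles, including the fixed point 0).
sign(π) = (−1)^{n − #cycles} = (−1)^{193−2} = (−1)^191 = -1.
(26|193)_J = -1 (Zolotarev's lemma cross-check).

-1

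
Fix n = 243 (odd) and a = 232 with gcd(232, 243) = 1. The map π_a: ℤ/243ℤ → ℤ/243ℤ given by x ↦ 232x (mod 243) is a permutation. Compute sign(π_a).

+1

Trace 58: π^k(58) = [58, 91, 214, 76, 136, 205, 175] for k=0..6.
Decompose π into cycles: lengths [81, 81, 27, 27, 9, 9, 3, 3, 1, 1, 1] (11 cycles, including the fixed point 0).
Σ(ℓ_i−1) = 243−11 = 232; sign = (−1)^232 = +1.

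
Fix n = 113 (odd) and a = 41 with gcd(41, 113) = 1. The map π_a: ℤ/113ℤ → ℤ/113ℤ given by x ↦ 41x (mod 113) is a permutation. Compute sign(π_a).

+1

Orbit of 106 under x↦41x: [106, 52, 98, 63, 97, 22, 111]… (length divides ord_113(41)).
The orbit structure of x ↦ 41x mod 113: 3 orbits of sizes [56, 56, 1].
With 3 cycles on 113 points, sign = (−1)^{113−3} = +1.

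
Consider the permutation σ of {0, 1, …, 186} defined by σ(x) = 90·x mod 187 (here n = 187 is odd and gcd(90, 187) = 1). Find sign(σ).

+1

Start at x=135: 135 → 182 → 111 → 79 → 4 → 173 → 49 → … (one orbit).
Decompose π into cycles: lengths [80, 80, 16, 10, 1] (5 cycles, including the fixed point 0).
Σ(ℓ_i−1) = 187−5 = 182; sign = (−1)^182 = +1.
(90|187)_J = +1 (Zolotarev's lemma cross-check).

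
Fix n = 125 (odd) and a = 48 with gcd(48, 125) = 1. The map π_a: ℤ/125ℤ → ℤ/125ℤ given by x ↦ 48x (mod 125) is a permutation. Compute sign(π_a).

Start at x=26: 26 → 123 → 29 → 17 → 66 → 43 → 64 → … (one orbit).
4 cycles of lengths [100, 20, 4, 1].
4 cycles on 125: each ℓ→(−1)^(ℓ−1), product (−1)^121 = -1.

-1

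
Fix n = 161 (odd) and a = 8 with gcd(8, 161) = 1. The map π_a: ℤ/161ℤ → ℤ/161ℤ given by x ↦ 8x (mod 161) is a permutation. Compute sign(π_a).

Orbit of 8 under x↦8x: [8, 64, 29, 71, 85, 36, 127]… (length divides ord_161(8)).
Decompose π into cycles: lengths [11, 11, 11, 11, 11, 11, 11, 11, 11, 11, 11, 11, 11, 11, 1, 1, 1, 1, 1, 1, 1] (21 cycles, including the fixed point 0).
With 21 cycles on 161 points, sign = (−1)^{161−21} = +1.

+1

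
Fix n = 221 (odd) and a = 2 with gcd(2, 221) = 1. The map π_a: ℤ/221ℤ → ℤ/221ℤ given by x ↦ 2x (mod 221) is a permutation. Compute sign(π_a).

Trace 16: π^k(16) = [16, 32, 64, 128, 35, 70, 140] for k=0..6.
12 cycles of lengths [24, 24, 24, 24, 24, 24, 24, 24, 12, 8, 8, 1].
12 cycles on 221: each ℓ→(−1)^(ℓ−1), product (−1)^209 = -1.
The Jacobi symbol (2|221) = -1 (Zolotarev) agrees.

-1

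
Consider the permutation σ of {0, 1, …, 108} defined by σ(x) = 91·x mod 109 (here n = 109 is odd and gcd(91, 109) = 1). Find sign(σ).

-1

Trace 101: π^k(101) = [101, 35, 24, 4, 37, 97, 107] for k=0..6.
π_91 has 2 disjoint cycles with lengths [108, 1] on {0,…,108}.
Σ(ℓ_i−1) = 109−2 = 107; sign = (−1)^107 = -1.
(91|109)_J = -1 (Zolotarev's lemma cross-check).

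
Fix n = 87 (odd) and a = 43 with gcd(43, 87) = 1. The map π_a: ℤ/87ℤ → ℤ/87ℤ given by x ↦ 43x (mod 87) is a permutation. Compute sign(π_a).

-1

Start at x=61: 61 → 13 → 37 → 25 → 31 → 28 → 73 → … (one orbit).
Cycle lengths of π_43 on ℤ/87ℤ: [28, 28, 28, 1, 1, 1]; 6 cycles in total.
sign(π) = (−1)^{n − #cycles} = (−1)^{87−6} = (−1)^81 = -1.
The Jacobi symbol (43|87) = -1 (Zolotarev) agrees.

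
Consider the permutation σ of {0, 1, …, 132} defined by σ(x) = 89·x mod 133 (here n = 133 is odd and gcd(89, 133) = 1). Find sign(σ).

Trace 44: π^k(44) = [44, 59, 64, 110, 81, 27, 9] for k=0..6.
Cycle type of π: 18×7 + 6 + 1; total 9 cycles.
133 − 9 = 124 transpositions; sign(π) = (−1)^124 = +1.
Check: (89/133) = +1 by Zolotarev.

+1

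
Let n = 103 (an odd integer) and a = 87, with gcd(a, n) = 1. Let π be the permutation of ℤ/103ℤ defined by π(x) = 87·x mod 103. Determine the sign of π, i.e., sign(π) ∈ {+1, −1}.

-1

Start at x=12: 12 → 14 → 85 → 82 → 27 → 83 → 11 → … (one orbit).
Decompose π into cycles: lengths [102, 1] (2 cycles, including the fixed point 0).
With 2 cycles on 103 points, sign = (−1)^{103−2} = -1.
Check: (87/103) = -1 by Zolotarev.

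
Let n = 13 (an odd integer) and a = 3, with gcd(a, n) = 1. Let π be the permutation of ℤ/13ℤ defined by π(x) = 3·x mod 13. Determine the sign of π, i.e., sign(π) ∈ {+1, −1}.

+1

Start at x=1: 1 → 3 → 9 → 1 (one orbit).
Decompose π into cycles: lengths [3, 3, 3, 3, 1] (5 cycles, including the fixed point 0).
13 − 5 = 8 transpositions; sign(π) = (−1)^8 = +1.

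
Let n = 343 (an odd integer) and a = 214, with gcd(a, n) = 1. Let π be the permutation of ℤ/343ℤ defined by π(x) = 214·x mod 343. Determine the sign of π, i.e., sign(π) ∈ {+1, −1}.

+1

Start at x=226: 226 → 1 → 214 → 177 → 148 → 116 → 128 → … (one orbit).
Decompose π into cycles: lengths [21, 21, 21, 21, 21, 21, 21, 21, 21, 21, 21, 21, 21, 21, 3, 3, 3, 3, 3, 3, 3, 3, 3, 3, 3, 3, 3, 3, 3, 3, 1] (31 cycles, including the fixed point 0).
Σ(ℓ_i−1) = 343−31 = 312; sign = (−1)^312 = +1.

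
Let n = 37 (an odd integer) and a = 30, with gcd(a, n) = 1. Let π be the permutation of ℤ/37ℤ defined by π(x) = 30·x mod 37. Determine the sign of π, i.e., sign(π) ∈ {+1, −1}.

+1

Start at x=7: 7 → 25 → 10 → 4 → 9 → 11 → 34 → … (one orbit).
Decompose π into cycles: lengths [18, 18, 1] (3 cycles, including the fixed point 0).
sign(π) = (−1)^{n − #cycles} = (−1)^{37−3} = (−1)^34 = +1.
The Jacobi symbol (30|37) = +1 (Zolotarev) agrees.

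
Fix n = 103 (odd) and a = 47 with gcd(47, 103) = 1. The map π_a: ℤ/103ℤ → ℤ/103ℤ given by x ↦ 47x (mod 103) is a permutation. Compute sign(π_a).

-1

Start at x=57: 57 → 1 → 47 → 46 → 102 → 56 → 57 (one orbit).
π_47 has 18 disjoint cycles with lengths [6, 6, 6, 6, 6, 6, 6, 6, 6, 6, 6, 6, 6, 6, 6, 6, 6, 1] on {0,…,102}.
18 cycles on 103: each ℓ→(−1)^(ℓ−1), product (−1)^85 = -1.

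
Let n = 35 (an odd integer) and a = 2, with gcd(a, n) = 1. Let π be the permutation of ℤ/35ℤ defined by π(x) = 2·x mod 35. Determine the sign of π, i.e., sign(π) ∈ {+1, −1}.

-1

Start at x=8: 8 → 16 → 32 → 29 → 23 → 11 → 22 → … (one orbit).
π_2 has 6 disjoint cycles with lengths [12, 12, 4, 3, 3, 1] on {0,…,34}.
Σ(ℓ_i−1) = 35−6 = 29; sign = (−1)^29 = -1.
Check: (2/35) = -1 by Zolotarev.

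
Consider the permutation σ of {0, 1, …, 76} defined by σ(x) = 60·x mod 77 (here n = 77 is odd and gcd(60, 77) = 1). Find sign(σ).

Start at x=4: 4 → 9 → 1 → 60 → 58 → 15 → 53 → … (one orbit).
Cycle type of π: 15×4 + 5×2 + 3×2 + 1; total 9 cycles.
sign(π) = (−1)^{n − #cycles} = (−1)^{77−9} = (−1)^68 = +1.
Check: (60/77) = +1 by Zolotarev.

+1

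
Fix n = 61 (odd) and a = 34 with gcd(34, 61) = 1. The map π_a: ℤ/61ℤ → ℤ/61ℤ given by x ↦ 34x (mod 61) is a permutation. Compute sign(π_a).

+1

Orbit of 1 under x↦34x: [1, 34, 58, 20, 9]… (length divides ord_61(34)).
Cycle lengths of π_34 on ℤ/61ℤ: [5, 5, 5, 5, 5, 5, 5, 5, 5, 5, 5, 5, 1]; 13 cycles in total.
61 − 13 = 48 transpositions; sign(π) = (−1)^48 = +1.
The Jacobi symbol (34|61) = +1 (Zolotarev) agrees.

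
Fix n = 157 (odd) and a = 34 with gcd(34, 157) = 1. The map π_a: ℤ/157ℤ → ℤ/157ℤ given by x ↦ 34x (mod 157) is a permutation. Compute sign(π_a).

Start at x=36: 36 → 125 → 11 → 60 → 156 → 123 → 100 → … (one orbit).
π_34 has 2 disjoint cycles with lengths [156, 1] on {0,…,156}.
157 − 2 = 155 transpositions; sign(π) = (−1)^155 = -1.

-1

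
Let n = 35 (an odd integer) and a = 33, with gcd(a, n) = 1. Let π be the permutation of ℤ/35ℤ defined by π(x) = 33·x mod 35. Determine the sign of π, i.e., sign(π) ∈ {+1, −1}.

Orbit of 16 under x↦33x: [16, 3, 29, 12, 11, 13, 9]… (length divides ord_35(33)).
Decompose π into cycles: lengths [12, 12, 6, 4, 1] (5 cycles, including the fixed point 0).
sign(π) = (−1)^{n − #cycles} = (−1)^{35−5} = (−1)^30 = +1.
The Jacobi symbol (33|35) = +1 (Zolotarev) agrees.

+1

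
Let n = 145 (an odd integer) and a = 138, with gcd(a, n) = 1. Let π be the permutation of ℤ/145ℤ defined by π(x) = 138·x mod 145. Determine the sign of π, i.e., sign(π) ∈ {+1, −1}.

-1

Orbit of 33 under x↦138x: [33, 59, 22, 136, 63, 139, 42]… (length divides ord_145(138)).
8 cycles of lengths [28, 28, 28, 28, 14, 14, 4, 1].
n − c = 145 − 8 = 137; sign = (−1)^137 = -1.
Via Zolotarev, sign(π_{138}) = (138|145) = -1.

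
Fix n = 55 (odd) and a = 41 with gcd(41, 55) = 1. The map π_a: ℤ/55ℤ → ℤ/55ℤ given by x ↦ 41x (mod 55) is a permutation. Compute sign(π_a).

-1

Trace 1: π^k(1) = [1, 41, 31, 6, 26, 21, 36] for k=0..6.
π_41 has 10 disjoint cycles with lengths [10, 10, 10, 10, 10, 1, 1, 1, 1, 1] on {0,…,54}.
10 cycles on 55: each ℓ→(−1)^(ℓ−1), product (−1)^45 = -1.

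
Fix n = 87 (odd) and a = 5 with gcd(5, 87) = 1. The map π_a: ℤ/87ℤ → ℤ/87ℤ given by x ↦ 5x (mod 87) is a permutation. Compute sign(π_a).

-1

Start at x=82: 82 → 62 → 49 → 71 → 7 → 35 → 1 → … (one orbit).
The orbit structure of x ↦ 5x mod 87: 8 orbits of sizes [14, 14, 14, 14, 14, 14, 2, 1].
87 − 8 = 79 transpositions; sign(π) = (−1)^79 = -1.
Via Zolotarev, sign(π_{5}) = (5|87) = -1.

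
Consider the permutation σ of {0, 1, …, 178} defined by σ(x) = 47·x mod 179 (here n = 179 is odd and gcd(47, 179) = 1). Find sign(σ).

Orbit of 171 under x↦47x: [171, 161, 49, 155, 125, 147, 107]… (length divides ord_179(47)).
3 cycles of lengths [89, 89, 1].
n − c = 179 − 3 = 176; sign = (−1)^176 = +1.
(47|179)_J = +1 (Zolotarev's lemma cross-check).

+1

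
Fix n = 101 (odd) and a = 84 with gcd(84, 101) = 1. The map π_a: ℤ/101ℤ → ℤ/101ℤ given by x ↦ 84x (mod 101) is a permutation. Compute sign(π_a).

Start at x=87: 87 → 36 → 95 → 1 → 84 → 87 (one orbit).
21 cycles of lengths [5, 5, 5, 5, 5, 5, 5, 5, 5, 5, 5, 5, 5, 5, 5, 5, 5, 5, 5, 5, 1].
With 21 cycles on 101 points, sign = (−1)^{101−21} = +1.

+1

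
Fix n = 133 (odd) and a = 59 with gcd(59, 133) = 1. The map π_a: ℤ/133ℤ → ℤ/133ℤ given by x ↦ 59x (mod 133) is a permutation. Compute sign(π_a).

Orbit of 106 under x↦59x: [106, 3, 44, 69, 81, 124, 1]… (length divides ord_133(59)).
Cycle type of π: 18×7 + 6 + 1; total 9 cycles.
Σ(ℓ_i−1) = 133−9 = 124; sign = (−1)^124 = +1.
(59|133)_J = +1 (Zolotarev's lemma cross-check).

+1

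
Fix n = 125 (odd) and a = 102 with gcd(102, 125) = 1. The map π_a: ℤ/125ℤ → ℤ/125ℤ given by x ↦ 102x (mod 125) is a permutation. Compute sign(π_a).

Trace 11: π^k(11) = [11, 122, 69, 38, 1, 102, 29] for k=0..6.
π_102 has 4 disjoint cycles with lengths [100, 20, 4, 1] on {0,…,124}.
Σ(ℓ_i−1) = 125−4 = 121; sign = (−1)^121 = -1.
Via Zolotarev, sign(π_{102}) = (102|125) = -1.

-1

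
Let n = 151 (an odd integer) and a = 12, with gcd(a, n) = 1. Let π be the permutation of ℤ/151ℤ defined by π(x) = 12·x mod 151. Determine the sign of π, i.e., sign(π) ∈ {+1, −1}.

-1

Start at x=33: 33 → 94 → 71 → 97 → 107 → 76 → 6 → … (one orbit).
Decompose π into cycles: lengths [150, 1] (2 cycles, including the fixed point 0).
n − c = 151 − 2 = 149; sign = (−1)^149 = -1.
Via Zolotarev, sign(π_{12}) = (12|151) = -1.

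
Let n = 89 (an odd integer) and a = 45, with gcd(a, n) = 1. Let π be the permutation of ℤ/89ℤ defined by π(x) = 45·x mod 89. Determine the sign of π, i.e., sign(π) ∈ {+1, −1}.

+1

Orbit of 78 under x↦45x: [78, 39, 64, 32, 16, 8, 4]… (length divides ord_89(45)).
Decompose π into cycles: lengths [11, 11, 11, 11, 11, 11, 11, 11, 1] (9 cycles, including the fixed point 0).
9 cycles on 89: each ℓ→(−1)^(ℓ−1), product (−1)^80 = +1.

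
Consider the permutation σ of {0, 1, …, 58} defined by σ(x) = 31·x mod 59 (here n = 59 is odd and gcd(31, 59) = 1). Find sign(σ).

Orbit of 24 under x↦31x: [24, 36, 54, 22, 33, 20, 30]… (length divides ord_59(31)).
Decompose π into cycles: lengths [58, 1] (2 cycles, including the fixed point 0).
n − c = 59 − 2 = 57; sign = (−1)^57 = -1.

-1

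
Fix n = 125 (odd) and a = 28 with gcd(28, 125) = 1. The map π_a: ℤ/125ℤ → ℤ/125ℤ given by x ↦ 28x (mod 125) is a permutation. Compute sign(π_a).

Start at x=2: 2 → 56 → 68 → 29 → 62 → 111 → 108 → … (one orbit).
Decompose π into cycles: lengths [100, 20, 4, 1] (4 cycles, including the fixed point 0).
sign(π) = (−1)^{n − #cycles} = (−1)^{125−4} = (−1)^121 = -1.
Zolotarev: (28|125) = -1, matching the cycle-count sign.

-1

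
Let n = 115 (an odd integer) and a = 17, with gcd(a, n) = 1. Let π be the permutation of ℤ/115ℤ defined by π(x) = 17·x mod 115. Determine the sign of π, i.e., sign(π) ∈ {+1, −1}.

+1

Trace 57: π^k(57) = [57, 49, 28, 16, 42, 24, 63] for k=0..6.
The orbit structure of x ↦ 17x mod 115: 5 orbits of sizes [44, 44, 22, 4, 1].
With 5 cycles on 115 points, sign = (−1)^{115−5} = +1.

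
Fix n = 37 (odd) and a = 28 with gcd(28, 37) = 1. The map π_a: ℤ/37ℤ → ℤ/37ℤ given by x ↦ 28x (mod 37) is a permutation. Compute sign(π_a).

Trace 34: π^k(34) = [34, 27, 16, 4, 1, 28, 7] for k=0..6.
Decompose π into cycles: lengths [18, 18, 1] (3 cycles, including the fixed point 0).
sign(π) = (−1)^{n − #cycles} = (−1)^{37−3} = (−1)^34 = +1.
Zolotarev: (28|37) = +1, matching the cycle-count sign.

+1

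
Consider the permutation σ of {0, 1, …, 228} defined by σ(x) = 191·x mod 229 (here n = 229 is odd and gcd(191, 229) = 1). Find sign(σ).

Orbit of 47 under x↦191x: [47, 46, 84, 14, 155, 64, 87]… (length divides ord_229(191)).
π_191 has 2 disjoint cycles with lengths [228, 1] on {0,…,228}.
229 − 2 = 227 transpositions; sign(π) = (−1)^227 = -1.
(191|229)_J = -1 (Zolotarev's lemma cross-check).

-1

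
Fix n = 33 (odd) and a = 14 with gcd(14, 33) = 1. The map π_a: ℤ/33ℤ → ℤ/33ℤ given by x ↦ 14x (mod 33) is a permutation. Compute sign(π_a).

-1

Trace 31: π^k(31) = [31, 5, 4, 23, 25, 20, 16] for k=0..6.
π_14 has 6 disjoint cycles with lengths [10, 10, 5, 5, 2, 1] on {0,…,32}.
33 − 6 = 27 transpositions; sign(π) = (−1)^27 = -1.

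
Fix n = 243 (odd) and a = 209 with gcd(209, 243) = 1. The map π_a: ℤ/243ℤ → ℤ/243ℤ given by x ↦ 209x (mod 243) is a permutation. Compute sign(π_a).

-1

Trace 143: π^k(143) = [143, 241, 68, 118, 119, 85, 26] for k=0..6.
Decompose π into cycles: lengths [162, 54, 18, 6, 2, 1] (6 cycles, including the fixed point 0).
Σ(ℓ_i−1) = 243−6 = 237; sign = (−1)^237 = -1.
Zolotarev: (209|243) = -1, matching the cycle-count sign.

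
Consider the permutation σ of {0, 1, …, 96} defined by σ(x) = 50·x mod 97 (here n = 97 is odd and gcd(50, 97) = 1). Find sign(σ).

Start at x=75: 75 → 64 → 96 → 47 → 22 → 33 → 1 → … (one orbit).
Cycle type of π: 8×12 + 1; total 13 cycles.
97 − 13 = 84 transpositions; sign(π) = (−1)^84 = +1.

+1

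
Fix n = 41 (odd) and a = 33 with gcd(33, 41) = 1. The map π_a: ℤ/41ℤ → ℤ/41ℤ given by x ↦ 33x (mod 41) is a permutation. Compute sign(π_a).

Start at x=16: 16 → 36 → 40 → 8 → 18 → 20 → 4 → … (one orbit).
Cycle type of π: 20×2 + 1; total 3 cycles.
41 − 3 = 38 transpositions; sign(π) = (−1)^38 = +1.
Check: (33/41) = +1 by Zolotarev.

+1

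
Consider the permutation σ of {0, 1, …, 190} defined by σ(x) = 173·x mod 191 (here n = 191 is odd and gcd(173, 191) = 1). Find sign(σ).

-1

Trace 153: π^k(153) = [153, 111, 103, 56, 138, 190, 18] for k=0..6.
The orbit structure of x ↦ 173x mod 191: 2 orbits of sizes [190, 1].
Σ(ℓ_i−1) = 191−2 = 189; sign = (−1)^189 = -1.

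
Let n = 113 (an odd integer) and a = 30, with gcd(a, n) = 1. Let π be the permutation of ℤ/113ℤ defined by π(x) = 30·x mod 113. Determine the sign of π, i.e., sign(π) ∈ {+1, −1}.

+1

Trace 106: π^k(106) = [106, 16, 28, 49, 1, 30, 109] for k=0..6.
Cycle type of π: 7×16 + 1; total 17 cycles.
113 − 17 = 96 transpositions; sign(π) = (−1)^96 = +1.
The Jacobi symbol (30|113) = +1 (Zolotarev) agrees.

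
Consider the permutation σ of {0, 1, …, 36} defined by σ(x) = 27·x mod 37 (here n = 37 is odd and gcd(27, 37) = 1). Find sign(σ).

+1

Start at x=1: 1 → 27 → 26 → 36 → 10 → 11 → 1 (one orbit).
π_27 has 7 disjoint cycles with lengths [6, 6, 6, 6, 6, 6, 1] on {0,…,36}.
Σ(ℓ_i−1) = 37−7 = 30; sign = (−1)^30 = +1.
(27|37)_J = +1 (Zolotarev's lemma cross-check).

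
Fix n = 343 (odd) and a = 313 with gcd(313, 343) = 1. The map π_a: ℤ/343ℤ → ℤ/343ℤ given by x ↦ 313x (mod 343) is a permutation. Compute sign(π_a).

Trace 195: π^k(195) = [195, 324, 227, 50, 215, 67, 48] for k=0..6.
The orbit structure of x ↦ 313x mod 343: 16 orbits of sizes [42, 42, 42, 42, 42, 42, 42, 6, 6, 6, 6, 6, 6, 6, 6, 1].
n − c = 343 − 16 = 327; sign = (−1)^327 = -1.
Via Zolotarev, sign(π_{313}) = (313|343) = -1.

-1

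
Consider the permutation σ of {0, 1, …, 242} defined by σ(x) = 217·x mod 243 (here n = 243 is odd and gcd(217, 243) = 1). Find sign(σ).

+1

Trace 28: π^k(28) = [28, 1, 217, 190, 163, 136, 109] for k=0..6.
π_217 has 63 disjoint cycles with lengths [9, 9, 9, 9, 9, 9, 9, 9, 9, 9, 9, 9, 9, 9, 9, 9, 9, 9, 3, 3, 3, 3, 3, 3, 3, 3, 3, 3, 3, 3, 3, 3, 3, 3, 3, 3, 1, 1, 1, 1, 1, 1, 1, 1, 1, 1, 1, 1, 1, 1, 1, 1, 1, 1, 1, 1, 1, 1, 1, 1, 1, 1, 1] on {0,…,242}.
sign(π) = (−1)^{n − #cycles} = (−1)^{243−63} = (−1)^180 = +1.
The Jacobi symbol (217|243) = +1 (Zolotarev) agrees.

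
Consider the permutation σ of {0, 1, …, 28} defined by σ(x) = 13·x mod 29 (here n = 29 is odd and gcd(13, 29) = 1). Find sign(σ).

+1

Orbit of 1 under x↦13x: [1, 13, 24, 22, 25, 6, 20]… (length divides ord_29(13)).
π_13 has 3 disjoint cycles with lengths [14, 14, 1] on {0,…,28}.
3 cycles on 29: each ℓ→(−1)^(ℓ−1), product (−1)^26 = +1.
The Jacobi symbol (13|29) = +1 (Zolotarev) agrees.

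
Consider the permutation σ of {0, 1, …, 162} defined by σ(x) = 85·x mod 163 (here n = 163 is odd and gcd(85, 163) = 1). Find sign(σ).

+1

Trace 1: π^k(1) = [1, 85, 53, 104, 38, 133, 58] for k=0..6.
π_85 has 19 disjoint cycles with lengths [9, 9, 9, 9, 9, 9, 9, 9, 9, 9, 9, 9, 9, 9, 9, 9, 9, 9, 1] on {0,…,162}.
Σ(ℓ_i−1) = 163−19 = 144; sign = (−1)^144 = +1.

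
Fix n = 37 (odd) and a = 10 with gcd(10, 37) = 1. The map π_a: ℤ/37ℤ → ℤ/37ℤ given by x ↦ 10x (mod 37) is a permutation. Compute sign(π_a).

Start at x=10: 10 → 26 → 1 → 10 (one orbit).
Cycle type of π: 3×12 + 1; total 13 cycles.
With 13 cycles on 37 points, sign = (−1)^{37−13} = +1.
(10|37)_J = +1 (Zolotarev's lemma cross-check).

+1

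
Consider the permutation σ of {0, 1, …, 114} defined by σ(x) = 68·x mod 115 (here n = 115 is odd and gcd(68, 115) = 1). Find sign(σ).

Orbit of 1 under x↦68x: [1, 68, 24, 22]… (length divides ord_115(68)).
Decompose π into cycles: lengths [4, 4, 4, 4, 4, 4, 4, 4, 4, 4, 4, 4, 4, 4, 4, 4, 4, 4, 4, 4, 4, 4, 4, 2, 2, 2, 2, 2, 2, 2, 2, 2, 2, 2, 1] (35 cycles, including the fixed point 0).
115 − 35 = 80 transpositions; sign(π) = (−1)^80 = +1.
(68|115)_J = +1 (Zolotarev's lemma cross-check).

+1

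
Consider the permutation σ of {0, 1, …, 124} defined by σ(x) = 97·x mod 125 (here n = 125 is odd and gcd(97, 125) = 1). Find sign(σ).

-1

Trace 106: π^k(106) = [106, 32, 104, 88, 36, 117, 99] for k=0..6.
The orbit structure of x ↦ 97x mod 125: 4 orbits of sizes [100, 20, 4, 1].
With 4 cycles on 125 points, sign = (−1)^{125−4} = -1.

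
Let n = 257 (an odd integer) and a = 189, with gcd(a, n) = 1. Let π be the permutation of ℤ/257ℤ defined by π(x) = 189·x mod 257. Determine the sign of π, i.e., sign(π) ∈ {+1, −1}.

Orbit of 136 under x↦189x: [136, 4, 242, 249, 30, 16, 197]… (length divides ord_257(189)).
The orbit structure of x ↦ 189x mod 257: 9 orbits of sizes [32, 32, 32, 32, 32, 32, 32, 32, 1].
9 cycles on 257: each ℓ→(−1)^(ℓ−1), product (−1)^248 = +1.

+1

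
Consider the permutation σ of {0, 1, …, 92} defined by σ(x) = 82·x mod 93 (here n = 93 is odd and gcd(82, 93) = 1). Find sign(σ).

+1

Trace 4: π^k(4) = [4, 49, 19, 70, 67, 7, 16] for k=0..6.
π_82 has 9 disjoint cycles with lengths [15, 15, 15, 15, 15, 15, 1, 1, 1] on {0,…,92}.
With 9 cycles on 93 points, sign = (−1)^{93−9} = +1.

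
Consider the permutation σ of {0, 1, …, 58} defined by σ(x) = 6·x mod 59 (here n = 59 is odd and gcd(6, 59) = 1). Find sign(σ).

-1

Start at x=28: 28 → 50 → 5 → 30 → 3 → 18 → 49 → … (one orbit).
Cycle type of π: 58 + 1; total 2 cycles.
With 2 cycles on 59 points, sign = (−1)^{59−2} = -1.
Check: (6/59) = -1 by Zolotarev.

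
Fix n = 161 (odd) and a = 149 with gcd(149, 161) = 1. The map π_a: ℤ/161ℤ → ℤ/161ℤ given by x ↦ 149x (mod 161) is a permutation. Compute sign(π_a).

Orbit of 43 under x↦149x: [43, 128, 74, 78, 30, 123, 134]… (length divides ord_161(149)).
Cycle lengths of π_149 on ℤ/161ℤ: [66, 66, 22, 3, 3, 1]; 6 cycles in total.
161 − 6 = 155 transpositions; sign(π) = (−1)^155 = -1.
(149|161)_J = -1 (Zolotarev's lemma cross-check).

-1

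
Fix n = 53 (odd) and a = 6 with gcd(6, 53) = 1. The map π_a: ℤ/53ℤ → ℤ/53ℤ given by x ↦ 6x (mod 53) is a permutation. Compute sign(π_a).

+1

Trace 28: π^k(28) = [28, 9, 1, 6, 36, 4, 24] for k=0..6.
Cycle type of π: 26×2 + 1; total 3 cycles.
53 − 3 = 50 transpositions; sign(π) = (−1)^50 = +1.
Zolotarev: (6|53) = +1, matching the cycle-count sign.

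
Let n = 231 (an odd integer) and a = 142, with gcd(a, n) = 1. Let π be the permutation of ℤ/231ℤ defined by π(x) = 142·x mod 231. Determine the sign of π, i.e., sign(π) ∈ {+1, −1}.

Trace 109: π^k(109) = [109, 1, 142, 67, 43, 100] for k=0..5.
54 cycles of lengths [6, 6, 6, 6, 6, 6, 6, 6, 6, 6, 6, 6, 6, 6, 6, 6, 6, 6, 6, 6, 6, 6, 6, 6, 6, 6, 6, 6, 6, 6, 3, 3, 3, 3, 3, 3, 2, 2, 2, 2, 2, 2, 2, 2, 2, 2, 2, 2, 2, 2, 2, 1, 1, 1].
n − c = 231 − 54 = 177; sign = (−1)^177 = -1.

-1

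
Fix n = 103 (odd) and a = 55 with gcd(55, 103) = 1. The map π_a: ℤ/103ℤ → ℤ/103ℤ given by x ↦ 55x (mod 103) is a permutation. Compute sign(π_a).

+1

Trace 16: π^k(16) = [16, 56, 93, 68, 32, 9, 83] for k=0..6.
π_55 has 3 disjoint cycles with lengths [51, 51, 1] on {0,…,102}.
sign(π) = (−1)^{n − #cycles} = (−1)^{103−3} = (−1)^100 = +1.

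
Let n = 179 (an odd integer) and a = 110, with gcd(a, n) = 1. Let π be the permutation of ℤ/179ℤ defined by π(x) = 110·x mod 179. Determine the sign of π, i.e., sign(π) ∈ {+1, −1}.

Orbit of 31 under x↦110x: [31, 9, 95, 68, 141, 116, 51]… (length divides ord_179(110)).
Cycle lengths of π_110 on ℤ/179ℤ: [89, 89, 1]; 3 cycles in total.
3 cycles on 179: each ℓ→(−1)^(ℓ−1), product (−1)^176 = +1.
Check: (110/179) = +1 by Zolotarev.

+1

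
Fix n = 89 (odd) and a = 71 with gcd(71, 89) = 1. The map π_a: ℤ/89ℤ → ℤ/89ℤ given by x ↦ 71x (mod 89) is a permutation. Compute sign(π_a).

+1

Trace 25: π^k(25) = [25, 84, 1, 71, 57, 42, 45] for k=0..6.
π_71 has 3 disjoint cycles with lengths [44, 44, 1] on {0,…,88}.
89 − 3 = 86 transpositions; sign(π) = (−1)^86 = +1.
Check: (71/89) = +1 by Zolotarev.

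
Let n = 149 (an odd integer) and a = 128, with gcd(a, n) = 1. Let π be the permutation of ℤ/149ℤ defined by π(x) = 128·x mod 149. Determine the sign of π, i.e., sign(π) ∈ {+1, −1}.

Trace 73: π^k(73) = [73, 106, 9, 109, 95, 91, 26] for k=0..6.
Cycle lengths of π_128 on ℤ/149ℤ: [148, 1]; 2 cycles in total.
Σ(ℓ_i−1) = 149−2 = 147; sign = (−1)^147 = -1.
(128|149)_J = -1 (Zolotarev's lemma cross-check).

-1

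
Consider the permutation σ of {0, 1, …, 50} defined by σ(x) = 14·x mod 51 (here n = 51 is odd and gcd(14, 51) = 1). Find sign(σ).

+1

Trace 1: π^k(1) = [1, 14, 43, 41, 13, 29, 49] for k=0..6.
π_14 has 5 disjoint cycles with lengths [16, 16, 16, 2, 1] on {0,…,50}.
n − c = 51 − 5 = 46; sign = (−1)^46 = +1.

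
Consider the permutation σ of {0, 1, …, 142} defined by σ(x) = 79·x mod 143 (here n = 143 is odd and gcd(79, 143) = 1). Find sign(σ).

-1

Orbit of 14 under x↦79x: [14, 105, 1, 79, 92, 118, 27]… (length divides ord_143(79)).
26 cycles of lengths [10, 10, 10, 10, 10, 10, 10, 10, 10, 10, 10, 10, 10, 1, 1, 1, 1, 1, 1, 1, 1, 1, 1, 1, 1, 1].
sign(π) = (−1)^{n − #cycles} = (−1)^{143−26} = (−1)^117 = -1.
The Jacobi symbol (79|143) = -1 (Zolotarev) agrees.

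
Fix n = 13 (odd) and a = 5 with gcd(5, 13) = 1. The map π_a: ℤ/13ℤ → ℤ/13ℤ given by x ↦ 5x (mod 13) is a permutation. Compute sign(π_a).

-1

Trace 8: π^k(8) = [8, 1, 5, 12] for k=0..3.
The orbit structure of x ↦ 5x mod 13: 4 orbits of sizes [4, 4, 4, 1].
With 4 cycles on 13 points, sign = (−1)^{13−4} = -1.
Via Zolotarev, sign(π_{5}) = (5|13) = -1.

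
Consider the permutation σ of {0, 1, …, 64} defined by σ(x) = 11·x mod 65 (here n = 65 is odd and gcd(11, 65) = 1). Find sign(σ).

Orbit of 11 under x↦11x: [11, 56, 31, 16, 46, 51, 41]… (length divides ord_65(11)).
Cycle type of π: 12×5 + 1×5; total 10 cycles.
With 10 cycles on 65 points, sign = (−1)^{65−10} = -1.

-1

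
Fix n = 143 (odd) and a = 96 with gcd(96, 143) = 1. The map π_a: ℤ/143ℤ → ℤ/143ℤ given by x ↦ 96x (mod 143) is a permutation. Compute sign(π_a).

+1

Start at x=53: 53 → 83 → 103 → 21 → 14 → 57 → 38 → … (one orbit).
Cycle type of π: 20×6 + 10 + 4×3 + 1; total 11 cycles.
With 11 cycles on 143 points, sign = (−1)^{143−11} = +1.
(96|143)_J = +1 (Zolotarev's lemma cross-check).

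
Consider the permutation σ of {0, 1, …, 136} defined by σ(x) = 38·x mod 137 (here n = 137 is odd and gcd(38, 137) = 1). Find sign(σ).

Trace 73: π^k(73) = [73, 34, 59, 50, 119, 1, 38] for k=0..6.
9 cycles of lengths [17, 17, 17, 17, 17, 17, 17, 17, 1].
137 − 9 = 128 transpositions; sign(π) = (−1)^128 = +1.

+1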